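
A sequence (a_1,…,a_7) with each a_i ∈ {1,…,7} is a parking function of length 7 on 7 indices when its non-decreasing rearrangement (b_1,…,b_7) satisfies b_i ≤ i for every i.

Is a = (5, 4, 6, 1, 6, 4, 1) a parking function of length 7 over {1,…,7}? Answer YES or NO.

NO

Sorted: b = (1, 1, 4, 4, 5, 6, 6).
  b_1=1 ≤ 1
  b_2=1 ≤ 2
  b_3=4 > 3
  fails at i=3 ⇒ NO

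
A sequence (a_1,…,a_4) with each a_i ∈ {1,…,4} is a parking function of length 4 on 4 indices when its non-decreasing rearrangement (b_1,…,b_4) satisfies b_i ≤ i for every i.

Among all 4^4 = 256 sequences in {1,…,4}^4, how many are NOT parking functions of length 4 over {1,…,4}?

131

#PF = 1·5^3 = 1×125 = 125 (Pollak)
Check (4,2,4,3) → sorted (2,3,4,4): b_1=2>1, not a PF.
Total 256; non-PF = 256−125 = 131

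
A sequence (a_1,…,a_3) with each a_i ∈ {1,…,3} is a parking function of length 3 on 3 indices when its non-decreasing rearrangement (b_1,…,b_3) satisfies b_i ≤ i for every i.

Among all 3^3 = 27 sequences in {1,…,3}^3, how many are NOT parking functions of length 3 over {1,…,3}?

Count = (4−3)·4^(3−1) = 1×16 = 16 (Konheim–Weiss)
Check (2,2,2) → sorted (2,2,2): b_1=2>1, not a PF.
3^3 − 16 = 27 − 16 = 11

11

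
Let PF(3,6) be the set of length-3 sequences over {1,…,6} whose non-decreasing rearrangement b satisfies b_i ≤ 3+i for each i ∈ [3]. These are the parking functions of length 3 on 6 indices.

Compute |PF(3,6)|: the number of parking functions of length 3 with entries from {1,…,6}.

Count = 4·7^2 = 4·49 = 196 (Konheim–Weiss)
One tuple (1,6,3) → sorted (1,3,6): b_i ≤ 3+i ∀i, a PF.

196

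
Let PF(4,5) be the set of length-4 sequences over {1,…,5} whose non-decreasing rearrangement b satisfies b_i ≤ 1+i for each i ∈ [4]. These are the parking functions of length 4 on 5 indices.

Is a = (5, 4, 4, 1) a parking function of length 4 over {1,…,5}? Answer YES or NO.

NO

Sorted: b = (1, 4, 4, 5).
  b_1=1 ≤ 2
  b_2=4 > 3
  fails at i=2 ⇒ NO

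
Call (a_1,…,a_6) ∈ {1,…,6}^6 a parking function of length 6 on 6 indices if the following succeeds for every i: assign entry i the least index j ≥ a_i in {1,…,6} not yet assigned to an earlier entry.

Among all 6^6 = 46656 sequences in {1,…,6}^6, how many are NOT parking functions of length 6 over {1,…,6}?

29849

Count = (7−6)·7^(6−1) = 1·16807 = 16807
Check (2,5,5,6,4,4) → sorted (2,4,4,5,5,6): b_1=2>1, not a PF.
So 46656 − 16807 = 29849 fail.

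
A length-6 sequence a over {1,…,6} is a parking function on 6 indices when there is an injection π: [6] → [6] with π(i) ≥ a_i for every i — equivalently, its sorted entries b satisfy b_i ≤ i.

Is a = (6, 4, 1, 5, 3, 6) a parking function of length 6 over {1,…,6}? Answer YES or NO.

Order a: b = (1, 3, 4, 5, 6, 6).
  b_1=1 ≤ 1
  b_2=3 > 2
  fails at i=2 ⇒ NO

NO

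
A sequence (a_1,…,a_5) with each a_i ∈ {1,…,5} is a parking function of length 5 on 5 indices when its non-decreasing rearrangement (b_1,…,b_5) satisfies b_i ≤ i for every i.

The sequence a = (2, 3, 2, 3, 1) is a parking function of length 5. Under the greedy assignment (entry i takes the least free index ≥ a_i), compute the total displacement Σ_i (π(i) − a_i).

Σπ = 5·6/2 = 15 (π permutes [5]); Σa = 2+3+2+3+1 = 11; disp = 15−11 = 4.

4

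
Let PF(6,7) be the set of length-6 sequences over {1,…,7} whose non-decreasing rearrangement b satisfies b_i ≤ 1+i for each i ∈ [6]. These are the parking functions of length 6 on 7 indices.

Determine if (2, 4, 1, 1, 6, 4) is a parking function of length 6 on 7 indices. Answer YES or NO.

YES

Sorted: b = (1, 1, 2, 4, 4, 6).
  b_1=1 ≤ 2
  b_2=1 ≤ 3
  b_3=2 ≤ 4
  b_4=4 ≤ 5
  b_5=4 ≤ 6
  b_6=6 ≤ 7
All bounds hold ⇒ YES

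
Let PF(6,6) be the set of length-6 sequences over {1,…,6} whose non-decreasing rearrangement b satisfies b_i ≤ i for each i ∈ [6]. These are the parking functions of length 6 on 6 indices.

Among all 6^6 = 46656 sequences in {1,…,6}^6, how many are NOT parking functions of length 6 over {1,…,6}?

|PF(6,6)| = (6−6+1)·(6+1)^(6−1) = 1·16807 = 16807
Check (4,5,4,1,6,1) → sorted (1,1,4,4,5,6): b_3=4>3, not a PF.
6^6 − 16807 = 46656 − 16807 = 29849

29849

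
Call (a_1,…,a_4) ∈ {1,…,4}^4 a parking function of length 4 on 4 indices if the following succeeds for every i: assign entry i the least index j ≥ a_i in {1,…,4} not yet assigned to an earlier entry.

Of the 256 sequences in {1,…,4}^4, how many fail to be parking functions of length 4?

#PF = (4+1−4)·(4+1)^{4−1} = 1 · 125 = 125
E.g. (4,4,3,3) → sorted (3,3,4,4): b_1=3>1, not a PF.
4^4 − 125 = 256 − 125 = 131

131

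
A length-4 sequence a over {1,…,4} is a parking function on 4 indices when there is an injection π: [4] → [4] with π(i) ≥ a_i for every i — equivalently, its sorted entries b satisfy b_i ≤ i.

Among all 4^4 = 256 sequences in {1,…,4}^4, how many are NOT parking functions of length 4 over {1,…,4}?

Count = (4+1−4)·(4+1)^{4−1} = 1 · 125 = 125 [KW]
Check (1,2,4,4) → sorted (1,2,4,4): b_3=4>3, not a PF.
So 256 − 125 = 131 fail.

131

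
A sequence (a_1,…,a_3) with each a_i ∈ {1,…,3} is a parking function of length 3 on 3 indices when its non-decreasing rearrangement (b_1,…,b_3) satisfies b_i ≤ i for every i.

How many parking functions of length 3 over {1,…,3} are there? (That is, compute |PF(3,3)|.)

Count = (3−3+1)·(3+1)^(3−1) = 1·16 = 16
Check (1,2,3) → sorted (1,2,3): b_i ≤ i ∀i, a PF.

16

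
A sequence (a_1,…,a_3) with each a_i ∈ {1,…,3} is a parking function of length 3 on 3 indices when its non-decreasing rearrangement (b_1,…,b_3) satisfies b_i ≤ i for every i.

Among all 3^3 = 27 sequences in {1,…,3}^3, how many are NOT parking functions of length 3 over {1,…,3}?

#PF = (4−3)·4^(3−1) = 1×16 = 16 (Konheim–Weiss)
Example (2,2,3) → sorted (2,2,3): b_1=2>1, not a PF.
3^3 − 16 = 27 − 16 = 11

11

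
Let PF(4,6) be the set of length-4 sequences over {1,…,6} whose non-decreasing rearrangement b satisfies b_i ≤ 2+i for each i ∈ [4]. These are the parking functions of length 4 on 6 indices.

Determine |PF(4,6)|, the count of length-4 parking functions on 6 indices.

|PF(4,6)| = (6+1−4)·(6+1)^{4−1} = 3·343 = 1029
Example (6,4,3,1) → sorted (1,3,4,6): b_i ≤ 2+i ∀i, a PF.

1029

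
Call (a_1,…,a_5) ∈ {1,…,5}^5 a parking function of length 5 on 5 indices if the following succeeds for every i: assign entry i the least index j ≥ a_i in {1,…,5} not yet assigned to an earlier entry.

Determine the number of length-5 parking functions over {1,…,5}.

|PF(5,5)| = (5+1−5)·(5+1)^{5−1} = 1·1296 = 1296
Example (3,4,1,2,1) → sorted (1,1,2,3,4): b_i ≤ i ∀i, a PF.

1296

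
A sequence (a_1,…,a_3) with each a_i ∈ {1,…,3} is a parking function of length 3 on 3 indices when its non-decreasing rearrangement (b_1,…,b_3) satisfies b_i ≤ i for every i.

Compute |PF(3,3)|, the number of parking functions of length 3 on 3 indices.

#PF = (4−3)·4^(3−1) = 1×16 = 16 (Konheim–Weiss)
Example (1,2,3) → sorted (1,2,3): b_i ≤ i ∀i, a PF.

16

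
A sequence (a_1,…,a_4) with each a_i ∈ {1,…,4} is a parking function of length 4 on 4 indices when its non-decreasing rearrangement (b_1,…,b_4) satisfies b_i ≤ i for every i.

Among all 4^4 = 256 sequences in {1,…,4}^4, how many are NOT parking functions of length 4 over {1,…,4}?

131

#PF = (4+1−4)·(4+1)^{4−1} = 1·125 = 125 (Konheim–Weiss)
E.g. (2,4,3,4) → sorted (2,3,4,4): b_1=2>1, not a PF.
So 256 − 125 = 131 fail.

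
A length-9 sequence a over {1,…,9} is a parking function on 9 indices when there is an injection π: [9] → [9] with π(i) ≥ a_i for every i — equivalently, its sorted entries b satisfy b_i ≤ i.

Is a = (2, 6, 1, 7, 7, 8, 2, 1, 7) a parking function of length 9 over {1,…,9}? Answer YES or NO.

Order a: b = (1, 1, 2, 2, 6, 7, 7, 7, 8).
  b_1=1 ≤ 1
  b_2=1 ≤ 2
  b_3=2 ≤ 3
  b_4=2 ≤ 4
  b_5=6 > 5
  fails at i=5 ⇒ NO

NO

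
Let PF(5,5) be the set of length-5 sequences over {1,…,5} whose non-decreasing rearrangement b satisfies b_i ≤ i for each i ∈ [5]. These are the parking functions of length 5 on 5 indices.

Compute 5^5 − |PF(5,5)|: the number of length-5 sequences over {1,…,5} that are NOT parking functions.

|PF| = (5−5+1)·(5+1)^(5−1) = 1×1296 = 1296 (Konheim–Weiss)
One tuple (5,3,4,5,4) → sorted (3,4,4,5,5): b_1=3>1, not a PF.
So 3125 − 1296 = 1829 fail.

1829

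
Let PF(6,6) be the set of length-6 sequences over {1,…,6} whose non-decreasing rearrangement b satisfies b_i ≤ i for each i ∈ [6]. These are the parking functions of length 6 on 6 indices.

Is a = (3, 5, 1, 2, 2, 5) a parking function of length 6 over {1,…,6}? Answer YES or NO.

YES

Rearranged: b = (1, 2, 2, 3, 5, 5).
  b_1=1 ≤ 1
  b_2=2 ≤ 2
  b_3=2 ≤ 3
  b_4=3 ≤ 4
  b_5=5 ≤ 5
  b_6=5 ≤ 6
All bounds hold ⇒ YES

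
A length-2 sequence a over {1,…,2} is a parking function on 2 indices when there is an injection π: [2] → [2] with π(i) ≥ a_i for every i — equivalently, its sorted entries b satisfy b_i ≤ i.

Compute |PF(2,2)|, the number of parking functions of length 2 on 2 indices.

|PF| = (2−2+1)·(2+1)^(2−1) = 1×3 = 3 (Konheim–Weiss)
One tuple (1,1) → sorted (1,1): b_i ≤ i ∀i, a PF.

3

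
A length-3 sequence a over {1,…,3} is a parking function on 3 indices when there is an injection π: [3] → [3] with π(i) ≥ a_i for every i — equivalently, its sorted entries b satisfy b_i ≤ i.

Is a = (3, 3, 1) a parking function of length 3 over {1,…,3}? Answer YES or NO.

Order a: b = (1, 3, 3).
  b_1=1 ≤ 1
  b_2=3 > 2
  fails at i=2 ⇒ NO

NO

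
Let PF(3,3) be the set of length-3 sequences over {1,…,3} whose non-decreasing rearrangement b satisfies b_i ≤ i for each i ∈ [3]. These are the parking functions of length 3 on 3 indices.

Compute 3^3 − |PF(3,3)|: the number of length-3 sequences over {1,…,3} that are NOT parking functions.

Count = 1·4^2 = 1·16 = 16 [KW]
E.g. (3,3,3) → sorted (3,3,3): b_1=3>1, not a PF.
3^3 − 16 = 27 − 16 = 11

11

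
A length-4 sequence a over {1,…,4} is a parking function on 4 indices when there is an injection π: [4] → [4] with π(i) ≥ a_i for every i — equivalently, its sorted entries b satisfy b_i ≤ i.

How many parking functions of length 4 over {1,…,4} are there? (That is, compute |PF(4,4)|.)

125

Count = (4+1−4)·(4+1)^{4−1} = 1 · 125 = 125 (Konheim–Weiss)
Check (3,2,1,2) → sorted (1,2,2,3): b_i ≤ i ∀i, a PF.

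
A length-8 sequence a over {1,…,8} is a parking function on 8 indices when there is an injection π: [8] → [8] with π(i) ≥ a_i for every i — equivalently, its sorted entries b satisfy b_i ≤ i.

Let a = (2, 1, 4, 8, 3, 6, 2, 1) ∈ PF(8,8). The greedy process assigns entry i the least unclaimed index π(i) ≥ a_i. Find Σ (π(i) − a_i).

9

Σπ(i) = 1+…+8 = 36; Σa = 2+1+4+8+3+6+2+1 = 27; disp = 36−27 = 9.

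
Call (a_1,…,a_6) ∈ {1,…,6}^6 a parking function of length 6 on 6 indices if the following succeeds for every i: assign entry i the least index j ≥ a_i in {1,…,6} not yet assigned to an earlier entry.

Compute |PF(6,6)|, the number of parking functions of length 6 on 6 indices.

#PF = (7−6)·7^(6−1) = 1 · 16807 = 16807
E.g. (2,3,2,3,5,1) → sorted (1,2,2,3,3,5): b_i ≤ i ∀i, a PF.

16807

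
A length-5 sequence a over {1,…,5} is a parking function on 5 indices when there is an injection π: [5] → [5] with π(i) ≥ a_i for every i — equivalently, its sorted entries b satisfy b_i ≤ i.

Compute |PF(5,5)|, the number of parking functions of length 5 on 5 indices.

1296

#PF = 1·6^4 = 1 · 1296 = 1296
One tuple (3,2,1,4,2) → sorted (1,2,2,3,4): b_i ≤ i ∀i, a PF.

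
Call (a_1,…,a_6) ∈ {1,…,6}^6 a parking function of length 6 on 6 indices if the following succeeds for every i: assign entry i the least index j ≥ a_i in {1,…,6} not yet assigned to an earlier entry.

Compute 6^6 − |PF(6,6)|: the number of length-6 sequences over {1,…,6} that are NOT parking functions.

29849

Count = (7−6)·7^(6−1) = 1 · 16807 = 16807 [KW]
Example (6,1,4,5,6,3) → sorted (1,3,4,5,6,6): b_2=3>2, not a PF.
So 46656 − 16807 = 29849 fail.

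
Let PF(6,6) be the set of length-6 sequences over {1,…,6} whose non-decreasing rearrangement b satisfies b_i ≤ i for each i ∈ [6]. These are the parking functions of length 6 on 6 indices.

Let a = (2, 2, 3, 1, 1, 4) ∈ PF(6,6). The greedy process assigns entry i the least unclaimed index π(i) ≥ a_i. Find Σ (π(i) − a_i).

Σπ = 6·7/2 = 21 (π permutes [6]); Σa = 2+2+3+1+1+4 = 13; disp = 21−13 = 8.

8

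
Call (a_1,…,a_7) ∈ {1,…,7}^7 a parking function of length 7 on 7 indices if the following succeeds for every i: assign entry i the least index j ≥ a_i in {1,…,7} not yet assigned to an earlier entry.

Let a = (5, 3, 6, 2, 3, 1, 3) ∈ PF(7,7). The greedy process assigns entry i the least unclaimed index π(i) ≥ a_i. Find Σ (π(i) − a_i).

5

Σπ(i) = 1+…+7 = 28; Σa = 5+3+6+2+3+1+3 = 23; disp = 28−23 = 5.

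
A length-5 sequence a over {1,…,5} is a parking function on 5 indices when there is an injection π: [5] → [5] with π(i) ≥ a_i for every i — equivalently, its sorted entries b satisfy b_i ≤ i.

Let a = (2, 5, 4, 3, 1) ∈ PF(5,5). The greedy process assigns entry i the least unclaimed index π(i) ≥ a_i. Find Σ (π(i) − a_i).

Σπ = 5·6/2 = 15 (π permutes [5]); Σa = 2+5+4+3+1 = 15; disp = 15−15 = 0.

0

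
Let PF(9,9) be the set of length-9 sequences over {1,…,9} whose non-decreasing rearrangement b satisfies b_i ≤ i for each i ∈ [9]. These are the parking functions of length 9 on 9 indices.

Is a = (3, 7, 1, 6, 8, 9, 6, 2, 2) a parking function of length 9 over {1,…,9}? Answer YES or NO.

Order a: b = (1, 2, 2, 3, 6, 6, 7, 8, 9).
  b_1=1 ≤ 1
  b_2=2 ≤ 2
  b_3=2 ≤ 3
  b_4=3 ≤ 4
  b_5=6 > 5
  fails at i=5 ⇒ NO

NO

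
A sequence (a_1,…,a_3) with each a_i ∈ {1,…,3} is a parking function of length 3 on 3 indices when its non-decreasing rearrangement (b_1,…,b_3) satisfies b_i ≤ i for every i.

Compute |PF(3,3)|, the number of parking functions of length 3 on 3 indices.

|PF(3,3)| = 1·4^2 = 1×16 = 16 (Pollak)
Check (2,1,3) → sorted (1,2,3): b_i ≤ i ∀i, a PF.

16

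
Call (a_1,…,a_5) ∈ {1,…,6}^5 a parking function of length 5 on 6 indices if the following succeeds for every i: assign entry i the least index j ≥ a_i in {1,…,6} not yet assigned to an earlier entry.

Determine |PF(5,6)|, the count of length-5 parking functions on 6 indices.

|PF(5,6)| = (7−5)·7^(5−1) = 2·2401 = 4802 (Konheim–Weiss)
Check (3,3,4,2,4) → sorted (2,3,3,4,4): b_i ≤ 1+i ∀i, a PF.

4802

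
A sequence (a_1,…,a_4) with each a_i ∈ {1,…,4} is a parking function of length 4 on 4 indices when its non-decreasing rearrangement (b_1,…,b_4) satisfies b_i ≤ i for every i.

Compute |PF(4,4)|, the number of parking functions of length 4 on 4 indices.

125

|PF(4,4)| = (4−4+1)·(4+1)^(4−1) = 1×125 = 125
Check (2,3,3,1) → sorted (1,2,3,3): b_i ≤ i ∀i, a PF.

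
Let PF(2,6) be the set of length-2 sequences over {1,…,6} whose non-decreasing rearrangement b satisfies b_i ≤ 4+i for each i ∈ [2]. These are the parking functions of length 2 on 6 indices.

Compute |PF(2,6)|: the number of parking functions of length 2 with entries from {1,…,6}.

35

Count = 5·7^1 = 5 · 7 = 35 (Pollak)
One tuple (4,2) → sorted (2,4): b_i ≤ 4+i ∀i, a PF.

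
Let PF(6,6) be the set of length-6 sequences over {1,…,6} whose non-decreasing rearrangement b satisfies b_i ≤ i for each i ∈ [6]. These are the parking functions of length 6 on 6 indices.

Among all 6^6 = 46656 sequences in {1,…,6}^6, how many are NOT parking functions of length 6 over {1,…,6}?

#PF = (6+1−6)·(6+1)^{6−1} = 1·16807 = 16807 [KW]
E.g. (6,2,4,3,6,3) → sorted (2,3,3,4,6,6): b_1=2>1, not a PF.
Total 46656; non-PF = 46656−16807 = 29849

29849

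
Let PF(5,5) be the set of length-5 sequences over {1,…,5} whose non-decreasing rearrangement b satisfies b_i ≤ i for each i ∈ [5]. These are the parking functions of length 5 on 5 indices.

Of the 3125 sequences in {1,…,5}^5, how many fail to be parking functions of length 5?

1829

Count = (5−5+1)·(5+1)^(5−1) = 1·1296 = 1296 (Konheim–Weiss)
Check (5,5,5,1,2) → sorted (1,2,5,5,5): b_3=5>3, not a PF.
Total 3125; non-PF = 3125−1296 = 1829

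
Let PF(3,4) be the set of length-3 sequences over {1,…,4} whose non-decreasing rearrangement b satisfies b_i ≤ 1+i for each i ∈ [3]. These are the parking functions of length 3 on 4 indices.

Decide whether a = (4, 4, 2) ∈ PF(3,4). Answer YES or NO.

Sorted: b = (2, 4, 4).
  b_1=2 ≤ 2
  b_2=4 > 3
  fails at i=2 ⇒ NO

NO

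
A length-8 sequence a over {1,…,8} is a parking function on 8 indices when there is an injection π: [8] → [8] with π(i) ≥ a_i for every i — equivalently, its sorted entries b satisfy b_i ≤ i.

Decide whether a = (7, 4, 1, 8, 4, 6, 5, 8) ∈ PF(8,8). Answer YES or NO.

NO

Order a: b = (1, 4, 4, 5, 6, 7, 8, 8).
  b_1=1 ≤ 1
  b_2=4 > 2
  fails at i=2 ⇒ NO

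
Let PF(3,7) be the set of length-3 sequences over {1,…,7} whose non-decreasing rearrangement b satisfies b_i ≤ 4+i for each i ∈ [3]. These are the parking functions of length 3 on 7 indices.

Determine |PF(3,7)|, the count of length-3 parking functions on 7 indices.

Count = (7+1−3)·(7+1)^{3−1} = 5·64 = 320 (Pollak)
Example (7,2,3) → sorted (2,3,7): b_i ≤ 4+i ∀i, a PF.

320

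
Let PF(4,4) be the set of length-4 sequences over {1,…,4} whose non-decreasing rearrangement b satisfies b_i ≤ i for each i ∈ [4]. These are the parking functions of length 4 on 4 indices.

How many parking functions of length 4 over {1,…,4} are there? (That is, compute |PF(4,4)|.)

125

Count = 1·5^3 = 1 · 125 = 125 (Pollak)
E.g. (1,2,1,3) → sorted (1,1,2,3): b_i ≤ i ∀i, a PF.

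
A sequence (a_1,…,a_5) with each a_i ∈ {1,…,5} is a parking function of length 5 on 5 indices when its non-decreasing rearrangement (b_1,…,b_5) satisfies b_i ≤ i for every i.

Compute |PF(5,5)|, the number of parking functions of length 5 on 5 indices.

1296

|PF(5,5)| = (6−5)·6^(5−1) = 1×1296 = 1296 [KW]
One tuple (1,4,4,2,1) → sorted (1,1,2,4,4): b_i ≤ i ∀i, a PF.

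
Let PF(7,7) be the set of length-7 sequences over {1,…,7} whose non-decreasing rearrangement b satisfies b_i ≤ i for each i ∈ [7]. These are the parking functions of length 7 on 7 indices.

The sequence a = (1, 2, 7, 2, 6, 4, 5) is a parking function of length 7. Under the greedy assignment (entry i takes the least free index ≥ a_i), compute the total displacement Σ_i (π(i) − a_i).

1

Σπ = 7·8/2 = 28 (π permutes [7]); Σa = 1+2+7+2+6+4+5 = 27; disp = 28−27 = 1.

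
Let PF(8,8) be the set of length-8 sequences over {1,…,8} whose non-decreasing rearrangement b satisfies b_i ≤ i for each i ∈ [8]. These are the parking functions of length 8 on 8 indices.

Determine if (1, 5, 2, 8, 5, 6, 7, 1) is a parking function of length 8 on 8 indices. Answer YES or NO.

Order a: b = (1, 1, 2, 5, 5, 6, 7, 8).
  b_1=1 ≤ 1
  b_2=1 ≤ 2
  b_3=2 ≤ 3
  b_4=5 > 4
  fails at i=4 ⇒ NO

NO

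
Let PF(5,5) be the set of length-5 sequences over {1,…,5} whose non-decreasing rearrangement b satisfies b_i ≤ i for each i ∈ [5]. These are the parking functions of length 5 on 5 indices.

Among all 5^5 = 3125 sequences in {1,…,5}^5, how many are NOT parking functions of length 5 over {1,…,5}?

|PF(5,5)| = (5+1−5)·(5+1)^{5−1} = 1×1296 = 1296 (Konheim–Weiss)
Example (4,4,4,4,5) → sorted (4,4,4,4,5): b_1=4>1, not a PF.
Total 3125; non-PF = 3125−1296 = 1829

1829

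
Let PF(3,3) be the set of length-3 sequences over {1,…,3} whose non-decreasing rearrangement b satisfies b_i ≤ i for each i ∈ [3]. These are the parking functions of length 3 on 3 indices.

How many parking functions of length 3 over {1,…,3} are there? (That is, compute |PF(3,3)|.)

16

|PF| = 1·4^2 = 1·16 = 16
Check (1,2,1) → sorted (1,1,2): b_i ≤ i ∀i, a PF.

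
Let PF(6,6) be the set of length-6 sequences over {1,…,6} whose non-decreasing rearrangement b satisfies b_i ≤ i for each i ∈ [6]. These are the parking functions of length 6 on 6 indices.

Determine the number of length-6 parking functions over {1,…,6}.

|PF| = 1·7^5 = 1×16807 = 16807 (Pollak)
E.g. (4,1,2,2,1,6) → sorted (1,1,2,2,4,6): b_i ≤ i ∀i, a PF.

16807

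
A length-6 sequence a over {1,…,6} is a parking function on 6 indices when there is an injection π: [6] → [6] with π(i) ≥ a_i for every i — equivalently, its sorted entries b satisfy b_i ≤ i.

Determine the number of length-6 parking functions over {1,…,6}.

16807

Count = (6+1−6)·(6+1)^{6−1} = 1 · 16807 = 16807
Example (5,1,4,1,5,3) → sorted (1,1,3,4,5,5): b_i ≤ i ∀i, a PF.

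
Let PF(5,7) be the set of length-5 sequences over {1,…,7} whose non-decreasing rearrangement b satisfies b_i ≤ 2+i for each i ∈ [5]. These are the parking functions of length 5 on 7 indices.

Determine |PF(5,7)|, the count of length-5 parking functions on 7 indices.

12288

Count = 3·8^4 = 3·4096 = 12288
Example (1,1,4,1,2) → sorted (1,1,1,2,4): b_i ≤ 2+i ∀i, a PF.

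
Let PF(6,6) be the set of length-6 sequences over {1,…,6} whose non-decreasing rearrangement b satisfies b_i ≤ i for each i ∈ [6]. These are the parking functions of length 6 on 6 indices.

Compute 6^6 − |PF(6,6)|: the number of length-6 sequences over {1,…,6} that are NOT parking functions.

29849

Count = (6−6+1)·(6+1)^(6−1) = 1 · 16807 = 16807 (Konheim–Weiss)
Check (3,1,6,5,5,4) → sorted (1,3,4,5,5,6): b_2=3>2, not a PF.
Total 46656; non-PF = 46656−16807 = 29849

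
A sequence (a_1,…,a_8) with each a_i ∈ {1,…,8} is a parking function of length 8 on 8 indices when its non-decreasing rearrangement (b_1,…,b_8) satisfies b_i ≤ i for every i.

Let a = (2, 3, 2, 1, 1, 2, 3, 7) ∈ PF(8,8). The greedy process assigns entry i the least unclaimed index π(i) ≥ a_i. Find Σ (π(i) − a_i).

Σπ = 36 ({1..8} each once); Σa = 2+3+2+1+1+2+3+7 = 21; disp = 36−21 = 15.

15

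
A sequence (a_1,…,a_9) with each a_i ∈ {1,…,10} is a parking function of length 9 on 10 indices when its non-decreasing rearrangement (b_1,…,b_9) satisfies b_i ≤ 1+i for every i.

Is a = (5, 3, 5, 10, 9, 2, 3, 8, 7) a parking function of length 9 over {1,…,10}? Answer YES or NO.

YES

Rearranged: b = (2, 3, 3, 5, 5, 7, 8, 9, 10).
  b_1=2 ≤ 2
  b_2=3 ≤ 3
  b_3=3 ≤ 4
  b_4=5 ≤ 5
  b_5=5 ≤ 6
  b_6=7 ≤ 7
  b_7=8 ≤ 8
  b_8=9 ≤ 9
  b_9=10 ≤ 10
All bounds hold ⇒ YES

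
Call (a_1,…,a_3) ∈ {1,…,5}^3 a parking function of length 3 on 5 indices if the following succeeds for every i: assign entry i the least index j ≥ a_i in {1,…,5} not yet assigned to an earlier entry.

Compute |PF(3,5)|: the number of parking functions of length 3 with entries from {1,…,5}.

108

|PF(3,5)| = (6−3)·6^(3−1) = 3·36 = 108 [KW]
Check (1,4,4) → sorted (1,4,4): b_i ≤ 2+i ∀i, a PF.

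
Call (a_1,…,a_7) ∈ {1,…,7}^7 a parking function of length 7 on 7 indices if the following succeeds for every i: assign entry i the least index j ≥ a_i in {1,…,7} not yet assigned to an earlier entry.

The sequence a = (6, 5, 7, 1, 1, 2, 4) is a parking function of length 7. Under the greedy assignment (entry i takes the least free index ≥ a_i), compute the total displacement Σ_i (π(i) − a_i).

2

Σπ = 28 ({1..7} each once); Σa = 6+5+7+1+1+2+4 = 26; disp = 28−26 = 2.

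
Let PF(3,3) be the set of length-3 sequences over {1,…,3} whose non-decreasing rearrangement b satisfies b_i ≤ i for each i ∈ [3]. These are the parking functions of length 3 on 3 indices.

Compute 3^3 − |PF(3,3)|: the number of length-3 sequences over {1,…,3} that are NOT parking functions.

|PF| = (4−3)·4^(3−1) = 1×16 = 16 [KW]
Check (3,3,2) → sorted (2,3,3): b_1=2>1, not a PF.
3^3 − 16 = 27 − 16 = 11

11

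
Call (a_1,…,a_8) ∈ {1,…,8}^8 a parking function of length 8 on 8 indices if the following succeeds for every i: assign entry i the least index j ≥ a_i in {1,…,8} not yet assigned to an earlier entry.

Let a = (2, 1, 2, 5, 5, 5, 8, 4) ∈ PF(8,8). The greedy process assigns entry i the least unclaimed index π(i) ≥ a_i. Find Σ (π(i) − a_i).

4

Σπ(i) = 1+…+8 = 36; Σa = 2+1+2+5+5+5+8+4 = 32; disp = 36−32 = 4.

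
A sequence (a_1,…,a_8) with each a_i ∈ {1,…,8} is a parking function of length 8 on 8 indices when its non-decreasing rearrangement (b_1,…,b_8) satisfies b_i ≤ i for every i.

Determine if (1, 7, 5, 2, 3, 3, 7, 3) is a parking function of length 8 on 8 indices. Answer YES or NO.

YES

Order a: b = (1, 2, 3, 3, 3, 5, 7, 7).
  b_1=1 ≤ 1
  b_2=2 ≤ 2
  b_3=3 ≤ 3
  b_4=3 ≤ 4
  b_5=3 ≤ 5
  b_6=5 ≤ 6
  b_7=7 ≤ 7
  b_8=7 ≤ 8
All bounds hold ⇒ YES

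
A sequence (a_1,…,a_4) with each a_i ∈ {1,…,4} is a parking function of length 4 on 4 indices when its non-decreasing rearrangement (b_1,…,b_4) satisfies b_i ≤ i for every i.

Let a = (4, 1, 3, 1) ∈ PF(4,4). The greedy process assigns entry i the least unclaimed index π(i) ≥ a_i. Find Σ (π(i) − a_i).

1

Σπ = 4·5/2 = 10 (π permutes [4]); Σa = 4+1+3+1 = 9; disp = 10−9 = 1.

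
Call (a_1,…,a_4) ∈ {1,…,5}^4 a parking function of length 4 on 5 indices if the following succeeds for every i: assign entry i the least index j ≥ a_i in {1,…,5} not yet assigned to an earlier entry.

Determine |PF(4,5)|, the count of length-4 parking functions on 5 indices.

432

|PF(4,5)| = (6−4)·6^(4−1) = 2 · 216 = 432 [KW]
E.g. (5,3,3,1) → sorted (1,3,3,5): b_i ≤ 1+i ∀i, a PF.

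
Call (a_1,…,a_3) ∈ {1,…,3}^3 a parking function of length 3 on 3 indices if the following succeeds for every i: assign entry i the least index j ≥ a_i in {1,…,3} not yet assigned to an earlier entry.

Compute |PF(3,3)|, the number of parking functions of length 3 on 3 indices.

|PF| = (3−3+1)·(3+1)^(3−1) = 1·16 = 16 (Konheim–Weiss)
Check (1,1,1) → sorted (1,1,1): b_i ≤ i ∀i, a PF.

16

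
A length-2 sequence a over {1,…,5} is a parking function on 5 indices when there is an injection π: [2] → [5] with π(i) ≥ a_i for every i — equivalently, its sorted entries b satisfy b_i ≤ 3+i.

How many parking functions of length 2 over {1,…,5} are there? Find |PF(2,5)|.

#PF = (5+1−2)·(5+1)^{2−1} = 4×6 = 24
Example (1,4) → sorted (1,4): b_i ≤ 3+i ∀i, a PF.

24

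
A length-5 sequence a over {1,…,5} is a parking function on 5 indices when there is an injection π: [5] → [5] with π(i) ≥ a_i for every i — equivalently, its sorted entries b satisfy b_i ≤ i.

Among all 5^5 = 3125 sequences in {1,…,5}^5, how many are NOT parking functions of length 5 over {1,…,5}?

#PF = (6−5)·6^(5−1) = 1·1296 = 1296
E.g. (3,4,5,4,4) → sorted (3,4,4,4,5): b_1=3>1, not a PF.
Total 3125; non-PF = 3125−1296 = 1829

1829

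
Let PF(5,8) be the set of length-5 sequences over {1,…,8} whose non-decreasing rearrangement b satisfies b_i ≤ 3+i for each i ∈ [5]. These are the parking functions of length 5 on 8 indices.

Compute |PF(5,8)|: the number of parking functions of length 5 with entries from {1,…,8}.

|PF| = (8+1−5)·(8+1)^{5−1} = 4·6561 = 26244
E.g. (5,7,5,8,3) → sorted (3,5,5,7,8): b_i ≤ 3+i ∀i, a PF.

26244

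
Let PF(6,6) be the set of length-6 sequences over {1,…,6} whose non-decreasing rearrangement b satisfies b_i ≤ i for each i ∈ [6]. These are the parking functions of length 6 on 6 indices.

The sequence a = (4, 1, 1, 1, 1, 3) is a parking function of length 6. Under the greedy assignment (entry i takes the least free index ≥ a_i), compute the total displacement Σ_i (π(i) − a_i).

10

Σπ(i) = 1+…+6 = 21; Σa = 4+1+1+1+1+3 = 11; disp = 21−11 = 10.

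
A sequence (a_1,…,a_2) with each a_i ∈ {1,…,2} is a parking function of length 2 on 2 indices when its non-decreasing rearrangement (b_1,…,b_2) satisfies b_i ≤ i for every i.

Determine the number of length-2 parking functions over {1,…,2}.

3

#PF = (2−2+1)·(2+1)^(2−1) = 1×3 = 3
Check (1,1) → sorted (1,1): b_i ≤ i ∀i, a PF.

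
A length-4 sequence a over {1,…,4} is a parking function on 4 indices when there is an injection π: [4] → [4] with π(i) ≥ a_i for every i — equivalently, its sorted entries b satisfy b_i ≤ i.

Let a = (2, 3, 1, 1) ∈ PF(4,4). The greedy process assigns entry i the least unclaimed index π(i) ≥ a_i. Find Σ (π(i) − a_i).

Σπ = 4·5/2 = 10 (π permutes [4]); Σa = 2+3+1+1 = 7; disp = 10−7 = 3.

3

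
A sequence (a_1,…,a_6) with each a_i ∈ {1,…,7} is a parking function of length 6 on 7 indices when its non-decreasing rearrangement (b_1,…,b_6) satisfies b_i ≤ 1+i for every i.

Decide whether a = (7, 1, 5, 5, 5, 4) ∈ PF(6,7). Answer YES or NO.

NO

Sorted: b = (1, 4, 5, 5, 5, 7).
  b_1=1 ≤ 2
  b_2=4 > 3
  fails at i=2 ⇒ NO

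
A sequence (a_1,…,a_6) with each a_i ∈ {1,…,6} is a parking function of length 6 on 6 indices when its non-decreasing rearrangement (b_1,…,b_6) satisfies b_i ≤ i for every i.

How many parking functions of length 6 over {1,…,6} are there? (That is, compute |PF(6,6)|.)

16807

Count = 1·7^5 = 1 · 16807 = 16807 (Konheim–Weiss)
Check (1,3,1,4,6,4) → sorted (1,1,3,4,4,6): b_i ≤ i ∀i, a PF.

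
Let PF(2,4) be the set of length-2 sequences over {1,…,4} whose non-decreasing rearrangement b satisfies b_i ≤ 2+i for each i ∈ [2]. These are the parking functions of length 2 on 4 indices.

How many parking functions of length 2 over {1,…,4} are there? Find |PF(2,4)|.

15

Count = (4−2+1)·(4+1)^(2−1) = 3 · 5 = 15 (Pollak)
One tuple (3,2) → sorted (2,3): b_i ≤ 2+i ∀i, a PF.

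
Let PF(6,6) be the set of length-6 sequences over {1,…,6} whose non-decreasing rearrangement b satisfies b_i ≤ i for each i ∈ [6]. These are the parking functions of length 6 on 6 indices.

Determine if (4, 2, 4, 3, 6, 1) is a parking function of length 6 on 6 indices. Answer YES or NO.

Sorted: b = (1, 2, 3, 4, 4, 6).
  b_1=1 ≤ 1
  b_2=2 ≤ 2
  b_3=3 ≤ 3
  b_4=4 ≤ 4
  b_5=4 ≤ 5
  b_6=6 ≤ 6
All bounds hold ⇒ YES

YES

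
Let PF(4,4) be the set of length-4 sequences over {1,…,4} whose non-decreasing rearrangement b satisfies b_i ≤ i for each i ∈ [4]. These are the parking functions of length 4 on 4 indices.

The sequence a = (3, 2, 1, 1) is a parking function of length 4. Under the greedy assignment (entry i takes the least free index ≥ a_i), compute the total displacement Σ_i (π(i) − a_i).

Σπ = 10 ({1..4} each once); Σa = 3+2+1+1 = 7; disp = 10−7 = 3.

3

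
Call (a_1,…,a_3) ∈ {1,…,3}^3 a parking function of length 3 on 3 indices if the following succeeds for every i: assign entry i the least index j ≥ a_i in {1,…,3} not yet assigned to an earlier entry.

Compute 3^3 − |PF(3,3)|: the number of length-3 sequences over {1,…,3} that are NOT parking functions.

11

#PF = 1·4^2 = 1 · 16 = 16 [KW]
E.g. (3,2,3) → sorted (2,3,3): b_1=2>1, not a PF.
So 27 − 16 = 11 fail.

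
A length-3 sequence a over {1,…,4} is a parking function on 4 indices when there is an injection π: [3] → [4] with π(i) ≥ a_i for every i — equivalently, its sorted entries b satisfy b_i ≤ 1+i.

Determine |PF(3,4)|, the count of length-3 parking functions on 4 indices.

50

|PF(3,4)| = (4+1−3)·(4+1)^{3−1} = 2×25 = 50 [KW]
Check (1,4,1) → sorted (1,1,4): b_i ≤ 1+i ∀i, a PF.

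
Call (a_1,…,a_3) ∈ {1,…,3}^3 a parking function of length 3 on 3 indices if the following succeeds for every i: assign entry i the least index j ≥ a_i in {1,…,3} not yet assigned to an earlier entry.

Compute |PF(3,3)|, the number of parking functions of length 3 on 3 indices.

|PF| = 1·4^2 = 1×16 = 16 (Pollak)
E.g. (3,1,2) → sorted (1,2,3): b_i ≤ i ∀i, a PF.

16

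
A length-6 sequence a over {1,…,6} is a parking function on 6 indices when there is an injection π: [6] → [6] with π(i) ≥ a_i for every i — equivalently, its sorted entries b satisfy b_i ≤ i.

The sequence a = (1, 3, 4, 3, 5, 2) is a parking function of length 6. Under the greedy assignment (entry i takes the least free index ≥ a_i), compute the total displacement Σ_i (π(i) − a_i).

3

Σπ = 6·7/2 = 21 (π permutes [6]); Σa = 1+3+4+3+5+2 = 18; disp = 21−18 = 3.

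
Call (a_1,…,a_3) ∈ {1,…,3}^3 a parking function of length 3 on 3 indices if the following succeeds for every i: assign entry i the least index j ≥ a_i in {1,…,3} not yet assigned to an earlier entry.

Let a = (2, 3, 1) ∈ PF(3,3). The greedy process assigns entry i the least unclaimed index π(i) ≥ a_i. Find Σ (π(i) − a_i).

0

Σπ(i) = 1+…+3 = 6; Σa = 2+3+1 = 6; disp = 6−6 = 0.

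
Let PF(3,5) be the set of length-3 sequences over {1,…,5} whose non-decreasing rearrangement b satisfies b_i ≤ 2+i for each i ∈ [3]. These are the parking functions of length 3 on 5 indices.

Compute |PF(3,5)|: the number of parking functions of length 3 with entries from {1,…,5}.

|PF(3,5)| = 3·6^2 = 3·36 = 108 (Konheim–Weiss)
Example (3,4,3) → sorted (3,3,4): b_i ≤ 2+i ∀i, a PF.

108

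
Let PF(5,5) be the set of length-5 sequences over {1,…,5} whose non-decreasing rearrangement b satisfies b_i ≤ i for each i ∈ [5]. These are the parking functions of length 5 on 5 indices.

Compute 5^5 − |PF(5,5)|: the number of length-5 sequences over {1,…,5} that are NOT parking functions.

1829

Count = (5−5+1)·(5+1)^(5−1) = 1 · 1296 = 1296 [KW]
One tuple (3,5,1,3,3) → sorted (1,3,3,3,5): b_2=3>2, not a PF.
So 3125 − 1296 = 1829 fail.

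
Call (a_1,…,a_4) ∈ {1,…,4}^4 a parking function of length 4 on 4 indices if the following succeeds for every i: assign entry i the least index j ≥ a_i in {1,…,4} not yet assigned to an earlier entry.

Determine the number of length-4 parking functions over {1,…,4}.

125

|PF| = 1·5^3 = 1·125 = 125 (Pollak)
Check (4,1,3,2) → sorted (1,2,3,4): b_i ≤ i ∀i, a PF.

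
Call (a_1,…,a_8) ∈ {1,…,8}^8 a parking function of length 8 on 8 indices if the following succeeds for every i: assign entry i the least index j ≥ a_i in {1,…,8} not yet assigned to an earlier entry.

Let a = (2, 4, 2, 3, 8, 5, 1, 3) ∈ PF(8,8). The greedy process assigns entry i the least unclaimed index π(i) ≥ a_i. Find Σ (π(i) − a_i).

8

Σπ(i) = 1+…+8 = 36; Σa = 2+4+2+3+8+5+1+3 = 28; disp = 36−28 = 8.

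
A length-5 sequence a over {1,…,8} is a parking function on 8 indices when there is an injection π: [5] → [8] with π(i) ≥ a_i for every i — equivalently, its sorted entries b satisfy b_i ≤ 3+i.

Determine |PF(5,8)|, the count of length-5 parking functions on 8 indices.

|PF| = (8−5+1)·(8+1)^(5−1) = 4×6561 = 26244
One tuple (7,4,5,4,7) → sorted (4,4,5,7,7): b_i ≤ 3+i ∀i, a PF.

26244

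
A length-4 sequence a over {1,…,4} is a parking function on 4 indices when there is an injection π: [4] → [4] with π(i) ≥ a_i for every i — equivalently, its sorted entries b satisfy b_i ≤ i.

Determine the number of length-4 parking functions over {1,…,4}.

Count = (4−4+1)·(4+1)^(4−1) = 1 · 125 = 125
One tuple (3,2,4,1) → sorted (1,2,3,4): b_i ≤ i ∀i, a PF.

125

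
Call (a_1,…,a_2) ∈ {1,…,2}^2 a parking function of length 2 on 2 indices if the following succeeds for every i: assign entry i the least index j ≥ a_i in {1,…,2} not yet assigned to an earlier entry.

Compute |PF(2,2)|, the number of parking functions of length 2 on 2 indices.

Count = 1·3^1 = 1·3 = 3 (Konheim–Weiss)
Check (1,2) → sorted (1,2): b_i ≤ i ∀i, a PF.

3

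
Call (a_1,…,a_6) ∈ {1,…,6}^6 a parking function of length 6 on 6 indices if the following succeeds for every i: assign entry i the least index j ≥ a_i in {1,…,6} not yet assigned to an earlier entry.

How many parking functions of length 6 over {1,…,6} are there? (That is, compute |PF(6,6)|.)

16807

#PF = (6+1−6)·(6+1)^{6−1} = 1×16807 = 16807 [KW]
Example (5,4,1,3,1,1) → sorted (1,1,1,3,4,5): b_i ≤ i ∀i, a PF.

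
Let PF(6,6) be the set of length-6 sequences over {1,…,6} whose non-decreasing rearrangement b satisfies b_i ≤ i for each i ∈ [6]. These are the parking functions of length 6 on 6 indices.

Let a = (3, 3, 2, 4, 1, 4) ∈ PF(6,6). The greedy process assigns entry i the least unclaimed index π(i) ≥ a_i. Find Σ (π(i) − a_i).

4

Σπ = 21 ({1..6} each once); Σa = 3+3+2+4+1+4 = 17; disp = 21−17 = 4.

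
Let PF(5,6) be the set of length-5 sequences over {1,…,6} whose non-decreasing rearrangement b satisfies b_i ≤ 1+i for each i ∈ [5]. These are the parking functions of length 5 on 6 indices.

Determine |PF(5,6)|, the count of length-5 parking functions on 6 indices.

Count = (6−5+1)·(6+1)^(5−1) = 2×2401 = 4802 (Konheim–Weiss)
Check (5,4,3,1,3) → sorted (1,3,3,4,5): b_i ≤ 1+i ∀i, a PF.

4802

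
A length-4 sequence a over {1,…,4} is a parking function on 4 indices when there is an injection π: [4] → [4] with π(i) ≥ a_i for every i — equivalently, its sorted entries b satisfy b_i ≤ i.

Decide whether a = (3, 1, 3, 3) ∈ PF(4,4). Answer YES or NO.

Rearranged: b = (1, 3, 3, 3).
  b_1=1 ≤ 1
  b_2=3 > 2
  fails at i=2 ⇒ NO

NO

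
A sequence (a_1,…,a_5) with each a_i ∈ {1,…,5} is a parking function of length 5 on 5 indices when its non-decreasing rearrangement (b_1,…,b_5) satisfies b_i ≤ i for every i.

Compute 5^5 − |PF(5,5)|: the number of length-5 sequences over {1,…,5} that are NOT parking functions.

1829

|PF| = (5−5+1)·(5+1)^(5−1) = 1 · 1296 = 1296 [KW]
E.g. (1,5,4,5,2) → sorted (1,2,4,5,5): b_3=4>3, not a PF.
So 3125 − 1296 = 1829 fail.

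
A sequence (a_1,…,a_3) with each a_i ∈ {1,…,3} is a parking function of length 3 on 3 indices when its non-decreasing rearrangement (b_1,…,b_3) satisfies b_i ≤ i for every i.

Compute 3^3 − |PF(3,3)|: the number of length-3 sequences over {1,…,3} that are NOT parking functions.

11

Count = (3−3+1)·(3+1)^(3−1) = 1×16 = 16 (Pollak)
Check (3,3,3) → sorted (3,3,3): b_1=3>1, not a PF.
So 27 − 16 = 11 fail.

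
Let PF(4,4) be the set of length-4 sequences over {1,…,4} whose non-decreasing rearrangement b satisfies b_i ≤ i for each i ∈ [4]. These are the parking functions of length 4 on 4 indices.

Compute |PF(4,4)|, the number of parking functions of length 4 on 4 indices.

|PF(4,4)| = (4−4+1)·(4+1)^(4−1) = 1×125 = 125
E.g. (3,3,1,1) → sorted (1,1,3,3): b_i ≤ i ∀i, a PF.

125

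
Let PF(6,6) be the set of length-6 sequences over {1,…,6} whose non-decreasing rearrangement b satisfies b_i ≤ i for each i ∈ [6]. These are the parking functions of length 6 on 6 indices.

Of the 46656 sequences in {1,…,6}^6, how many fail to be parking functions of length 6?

29849

|PF(6,6)| = (7−6)·7^(6−1) = 1·16807 = 16807 (Konheim–Weiss)
One tuple (2,3,2,4,4,5) → sorted (2,2,3,4,4,5): b_1=2>1, not a PF.
So 46656 − 16807 = 29849 fail.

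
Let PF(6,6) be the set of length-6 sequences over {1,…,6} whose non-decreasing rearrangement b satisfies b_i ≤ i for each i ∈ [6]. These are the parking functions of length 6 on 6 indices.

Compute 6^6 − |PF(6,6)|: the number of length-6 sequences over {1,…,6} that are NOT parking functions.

29849

Count = (6+1−6)·(6+1)^{6−1} = 1×16807 = 16807
One tuple (5,2,5,3,3,6) → sorted (2,3,3,5,5,6): b_1=2>1, not a PF.
So 46656 − 16807 = 29849 fail.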